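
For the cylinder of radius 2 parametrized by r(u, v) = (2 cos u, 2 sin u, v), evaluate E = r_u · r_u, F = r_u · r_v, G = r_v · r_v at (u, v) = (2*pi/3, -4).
E = 4;  F = 0;  G = 1

Partials: r_u = (-2*sin(u), 2*cos(u), 0), r_v = (0, 0, 1). As functions of (u, v):
  E = r_u · r_u = 4,
  F = r_u · r_v = 0,
  G = r_v · r_v = 1.
Evaluating at (u, v) = (2*pi/3, -4): E = 4, F = 0, G = 1.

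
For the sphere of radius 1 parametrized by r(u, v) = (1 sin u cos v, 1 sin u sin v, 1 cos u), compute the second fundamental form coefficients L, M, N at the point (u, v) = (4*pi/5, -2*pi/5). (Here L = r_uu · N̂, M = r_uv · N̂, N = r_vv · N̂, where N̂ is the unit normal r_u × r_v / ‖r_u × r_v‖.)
L = -1;  M = 0;  N = -5/8 + sqrt(5)/8

Compute the unit normal N̂(u, v) = (sin(u)^2*cos(v)/Abs(sin(u)), sin(u)^2*sin(v)/Abs(sin(u)), sin(2*u)/(2*Abs(sin(u)))), and the second partials r_uu, r_uv, r_vv. Take dot products:
  L(u, v) = r_uu · N̂ = -sin(u)/Abs(sin(u)),
  M(u, v) = r_uv · N̂ = 0,
  N(u, v) = r_vv · N̂ = -sin(u)^3/Abs(sin(u)).
Evaluating at (u, v) = (4*pi/5, -2*pi/5):
  L = -1, M = 0, N = -5/8 + sqrt(5)/8.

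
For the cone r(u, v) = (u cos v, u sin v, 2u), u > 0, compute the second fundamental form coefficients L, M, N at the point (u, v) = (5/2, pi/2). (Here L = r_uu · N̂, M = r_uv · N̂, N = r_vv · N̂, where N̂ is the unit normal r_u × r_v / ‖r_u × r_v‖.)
L = 0;  M = 0;  N = sqrt(5)

Compute the unit normal N̂(u, v) = (-2*sqrt(5)*u*cos(v)/(5*Abs(u)), -2*sqrt(5)*u*sin(v)/(5*Abs(u)), sqrt(5)*u/(5*Abs(u))), and the second partials r_uu, r_uv, r_vv. Take dot products:
  L(u, v) = r_uu · N̂ = 0,
  M(u, v) = r_uv · N̂ = 0,
  N(u, v) = r_vv · N̂ = 2*sqrt(5)*u^2/(5*Abs(u)).
Evaluating at (u, v) = (5/2, pi/2):
  L = 0, M = 0, N = sqrt(5).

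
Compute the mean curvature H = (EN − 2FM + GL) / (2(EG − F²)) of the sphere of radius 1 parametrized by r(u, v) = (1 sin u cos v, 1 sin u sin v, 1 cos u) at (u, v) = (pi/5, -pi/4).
H = -1

With E = 1, F = 0, G = sin(u)^2, L = -sin(u)/Abs(sin(u)), M = 0, N = -sin(u)^3/Abs(sin(u)), assemble
  H = (EN − 2FM + GL) / (2(EG − F²)) = -sin(u)/Abs(sin(u)).
At (u, v) = (pi/5, -pi/4): H = -1.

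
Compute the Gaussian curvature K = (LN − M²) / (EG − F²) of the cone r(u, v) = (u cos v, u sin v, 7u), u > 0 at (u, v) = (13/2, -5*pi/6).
K = 0

Coefficients of the first fundamental form: E = 50, F = 0, G = u^2.
Coefficients of the second fundamental form: L = 0, M = 0, N = 7*sqrt(2)*u^2/(10*Abs(u)).
Assemble K = (LN − M²)/(EG − F²) = 0. At (u, v) = (13/2, -5*pi/6): K = 0.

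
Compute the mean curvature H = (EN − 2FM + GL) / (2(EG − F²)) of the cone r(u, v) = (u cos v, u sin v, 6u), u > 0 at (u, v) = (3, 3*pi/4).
H = sqrt(37)/37

With E = 37, F = 0, G = u^2, L = 0, M = 0, N = 6*sqrt(37)*u^2/(37*Abs(u)), assemble
  H = (EN − 2FM + GL) / (2(EG − F²)) = 3*sqrt(37)/(37*Abs(u)).
At (u, v) = (3, 3*pi/4): H = sqrt(37)/37.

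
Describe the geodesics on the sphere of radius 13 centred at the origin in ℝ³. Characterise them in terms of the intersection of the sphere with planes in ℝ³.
Geodesics on the sphere of radius 13 are great circles — circles of radius 13 obtained as the intersection of the sphere with planes through the origin (the centre of the sphere).

A curve α(t) of nonzero constant speed on the sphere of radius 13 is a geodesic iff its acceleration α̈ is everywhere normal to the surface, i.e. parallel to the radial vector α(t). Then d/dt(α × α̇) = α̇ × α̇ + α × α̈ = 0, so α × α̇ is a constant vector n ≠ 0 and α(t) · n = 0 for all t: α lies in the plane through the origin with normal n. The intersection of that plane with the sphere is a circle of radius 13 (a great circle). Conversely, a great circle traversed at constant speed has centripetal acceleration pointing at the origin, hence normal to the sphere, so every great circle is a geodesic.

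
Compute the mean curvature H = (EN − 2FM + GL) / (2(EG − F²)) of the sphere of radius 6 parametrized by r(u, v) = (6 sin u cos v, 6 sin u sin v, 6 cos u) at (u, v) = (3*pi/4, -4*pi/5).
H = -1/6

With E = 36, F = 0, G = 36*sin(u)^2, L = -6*sin(u)/Abs(sin(u)), M = 0, N = -6*sin(u)^3/Abs(sin(u)), assemble
  H = (EN − 2FM + GL) / (2(EG − F²)) = -sin(u)/(6*Abs(sin(u))).
At (u, v) = (3*pi/4, -4*pi/5): H = -1/6.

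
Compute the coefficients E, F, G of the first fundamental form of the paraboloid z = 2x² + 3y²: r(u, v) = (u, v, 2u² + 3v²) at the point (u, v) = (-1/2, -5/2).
E = 5;  F = 30;  G = 226

Partials: r_u = (1, 0, 4*u), r_v = (0, 1, 6*v). As functions of (u, v):
  E = r_u · r_u = 16*u^2 + 1,
  F = r_u · r_v = 24*u*v,
  G = r_v · r_v = 36*v^2 + 1.
Evaluating at (u, v) = (-1/2, -5/2): E = 5, F = 30, G = 226.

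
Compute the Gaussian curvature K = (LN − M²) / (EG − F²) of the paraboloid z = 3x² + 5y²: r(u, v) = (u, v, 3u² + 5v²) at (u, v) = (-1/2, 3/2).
K = 12/11045

Coefficients of the first fundamental form: E = 36*u^2 + 1, F = 60*u*v, G = 100*v^2 + 1.
Coefficients of the second fundamental form: L = 6/sqrt(36*u^2 + 100*v^2 + 1), M = 0, N = 10/sqrt(36*u^2 + 100*v^2 + 1).
Assemble K = (LN − M²)/(EG − F²) = 60/(1296*u^4 + 7200*u^2*v^2 + 72*u^2 + 10000*v^4 + 200*v^2 + 1). At (u, v) = (-1/2, 3/2): K = 12/11045.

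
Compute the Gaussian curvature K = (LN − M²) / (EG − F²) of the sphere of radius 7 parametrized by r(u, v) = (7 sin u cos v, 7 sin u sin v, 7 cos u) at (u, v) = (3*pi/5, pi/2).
K = 1/49

Coefficients of the first fundamental form: E = 49, F = 0, G = 49*sin(u)^2.
Coefficients of the second fundamental form: L = -7*sin(u)/Abs(sin(u)), M = 0, N = -7*sin(u)^3/Abs(sin(u)).
Assemble K = (LN − M²)/(EG − F²) = 1/49. At (u, v) = (3*pi/5, pi/2): K = 1/49.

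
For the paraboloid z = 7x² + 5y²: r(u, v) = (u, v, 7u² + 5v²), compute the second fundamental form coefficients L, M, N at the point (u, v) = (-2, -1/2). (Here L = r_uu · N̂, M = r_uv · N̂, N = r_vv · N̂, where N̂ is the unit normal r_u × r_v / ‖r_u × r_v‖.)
L = 7*sqrt(10)/45;  M = 0;  N = sqrt(10)/9

Compute the unit normal N̂(u, v) = (-14*u/sqrt(196*u^2 + 100*v^2 + 1), -10*v/sqrt(196*u^2 + 100*v^2 + 1), 1/sqrt(196*u^2 + 100*v^2 + 1)), and the second partials r_uu, r_uv, r_vv. Take dot products:
  L(u, v) = r_uu · N̂ = 14/sqrt(196*u^2 + 100*v^2 + 1),
  M(u, v) = r_uv · N̂ = 0,
  N(u, v) = r_vv · N̂ = 10/sqrt(196*u^2 + 100*v^2 + 1).
Evaluating at (u, v) = (-2, -1/2):
  L = 7*sqrt(10)/45, M = 0, N = sqrt(10)/9.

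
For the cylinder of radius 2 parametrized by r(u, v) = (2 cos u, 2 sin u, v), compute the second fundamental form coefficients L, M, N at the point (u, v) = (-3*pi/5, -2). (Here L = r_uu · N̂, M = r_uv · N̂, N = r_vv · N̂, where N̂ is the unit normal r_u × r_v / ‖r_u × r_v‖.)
L = -2;  M = 0;  N = 0

Compute the unit normal N̂(u, v) = (cos(u), sin(u), 0), and the second partials r_uu, r_uv, r_vv. Take dot products:
  L(u, v) = r_uu · N̂ = -2,
  M(u, v) = r_uv · N̂ = 0,
  N(u, v) = r_vv · N̂ = 0.
Evaluating at (u, v) = (-3*pi/5, -2):
  L = -2, M = 0, N = 0.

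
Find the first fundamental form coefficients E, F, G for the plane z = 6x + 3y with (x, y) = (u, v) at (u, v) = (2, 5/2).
E = 37;  F = 18;  G = 10

Partials: r_u = (1, 0, 6), r_v = (0, 1, 3). As functions of (u, v):
  E = r_u · r_u = 37,
  F = r_u · r_v = 18,
  G = r_v · r_v = 10.
Evaluating at (u, v) = (2, 5/2): E = 37, F = 18, G = 10.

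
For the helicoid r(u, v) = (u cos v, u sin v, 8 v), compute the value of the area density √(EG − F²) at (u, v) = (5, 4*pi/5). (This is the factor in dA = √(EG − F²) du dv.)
√(EG − F²)|_{(5, 4*pi/5)} = sqrt(89)

E = 1, F = 0, G = u^2 + 64, so EG − F² = u^2 + 64. Taking the positive square root: √(EG − F²) = sqrt(u^2 + 64). At (u, v) = (5, 4*pi/5): sqrt(89).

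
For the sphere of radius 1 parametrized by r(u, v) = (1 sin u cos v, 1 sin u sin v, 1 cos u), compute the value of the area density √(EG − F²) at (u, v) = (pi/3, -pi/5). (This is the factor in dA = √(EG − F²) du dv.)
√(EG − F²)|_{(pi/3, -pi/5)} = sqrt(3)/2

E = 1, F = 0, G = sin(u)^2, so EG − F² = sin(u)^2. Taking the positive square root: √(EG − F²) = Abs(sin(u)). At (u, v) = (pi/3, -pi/5): sqrt(3)/2.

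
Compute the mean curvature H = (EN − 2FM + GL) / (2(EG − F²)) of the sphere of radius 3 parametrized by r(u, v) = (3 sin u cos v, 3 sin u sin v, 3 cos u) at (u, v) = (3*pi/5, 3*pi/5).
H = -1/3

With E = 9, F = 0, G = 9*sin(u)^2, L = -3*sin(u)/Abs(sin(u)), M = 0, N = -3*sin(u)^3/Abs(sin(u)), assemble
  H = (EN − 2FM + GL) / (2(EG − F²)) = -sin(u)/(3*Abs(sin(u))).
At (u, v) = (3*pi/5, 3*pi/5): H = -1/3.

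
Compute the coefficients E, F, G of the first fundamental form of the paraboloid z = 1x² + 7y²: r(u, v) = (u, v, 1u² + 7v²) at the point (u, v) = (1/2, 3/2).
E = 2;  F = 21;  G = 442

Partials: r_u = (1, 0, 2*u), r_v = (0, 1, 14*v). As functions of (u, v):
  E = r_u · r_u = 4*u^2 + 1,
  F = r_u · r_v = 28*u*v,
  G = r_v · r_v = 196*v^2 + 1.
Evaluating at (u, v) = (1/2, 3/2): E = 2, F = 21, G = 442.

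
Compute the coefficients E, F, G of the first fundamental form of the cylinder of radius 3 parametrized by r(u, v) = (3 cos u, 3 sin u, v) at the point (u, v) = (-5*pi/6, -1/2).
E = 9;  F = 0;  G = 1

Partials: r_u = (-3*sin(u), 3*cos(u), 0), r_v = (0, 0, 1). As functions of (u, v):
  E = r_u · r_u = 9,
  F = r_u · r_v = 0,
  G = r_v · r_v = 1.
Evaluating at (u, v) = (-5*pi/6, -1/2): E = 9, F = 0, G = 1.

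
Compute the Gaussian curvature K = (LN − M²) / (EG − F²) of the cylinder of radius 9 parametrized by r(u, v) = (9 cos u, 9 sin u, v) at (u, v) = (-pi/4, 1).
K = 0

Coefficients of the first fundamental form: E = 81, F = 0, G = 1.
Coefficients of the second fundamental form: L = -9, M = 0, N = 0.
Assemble K = (LN − M²)/(EG − F²) = 0. At (u, v) = (-pi/4, 1): K = 0.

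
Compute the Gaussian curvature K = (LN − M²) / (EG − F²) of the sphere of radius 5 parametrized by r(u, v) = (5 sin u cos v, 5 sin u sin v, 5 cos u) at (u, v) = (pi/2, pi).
K = 1/25

Coefficients of the first fundamental form: E = 25, F = 0, G = 25*sin(u)^2.
Coefficients of the second fundamental form: L = -5*sin(u)/Abs(sin(u)), M = 0, N = -5*sin(u)^3/Abs(sin(u)).
Assemble K = (LN − M²)/(EG − F²) = 1/25. At (u, v) = (pi/2, pi): K = 1/25.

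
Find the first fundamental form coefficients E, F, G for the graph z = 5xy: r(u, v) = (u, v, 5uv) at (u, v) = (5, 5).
E = 626;  F = 625;  G = 626

Partials: r_u = (1, 0, 5*v), r_v = (0, 1, 5*u). As functions of (u, v):
  E = r_u · r_u = 25*v^2 + 1,
  F = r_u · r_v = 25*u*v,
  G = r_v · r_v = 25*u^2 + 1.
Evaluating at (u, v) = (5, 5): E = 626, F = 625, G = 626.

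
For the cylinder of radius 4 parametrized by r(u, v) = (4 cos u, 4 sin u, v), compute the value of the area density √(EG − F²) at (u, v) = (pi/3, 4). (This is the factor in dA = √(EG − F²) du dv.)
√(EG − F²)|_{(pi/3, 4)} = 4

E = 16, F = 0, G = 1, so EG − F² = 16. Taking the positive square root: √(EG − F²) = 4. At (u, v) = (pi/3, 4): 4.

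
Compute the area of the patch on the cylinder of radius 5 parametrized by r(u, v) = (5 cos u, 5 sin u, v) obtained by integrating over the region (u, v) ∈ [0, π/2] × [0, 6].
Area = 15*pi

Area = ∫∫ √(EG − F²) du dv with √(EG − F²) = 5. Integrating over [0, π/2] × [0, 6] gives 15*pi.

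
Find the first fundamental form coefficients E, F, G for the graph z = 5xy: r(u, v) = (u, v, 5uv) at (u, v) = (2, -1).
E = 26;  F = -50;  G = 101

Partials: r_u = (1, 0, 5*v), r_v = (0, 1, 5*u). As functions of (u, v):
  E = r_u · r_u = 25*v^2 + 1,
  F = r_u · r_v = 25*u*v,
  G = r_v · r_v = 25*u^2 + 1.
Evaluating at (u, v) = (2, -1): E = 26, F = -50, G = 101.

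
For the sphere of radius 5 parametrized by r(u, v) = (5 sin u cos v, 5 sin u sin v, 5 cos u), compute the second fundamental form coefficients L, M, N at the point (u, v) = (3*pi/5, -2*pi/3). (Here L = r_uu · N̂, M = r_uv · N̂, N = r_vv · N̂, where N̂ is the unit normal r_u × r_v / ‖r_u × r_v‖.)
L = -5;  M = 0;  N = -25/8 - 5*sqrt(5)/8

Compute the unit normal N̂(u, v) = (sin(u)^2*cos(v)/Abs(sin(u)), sin(u)^2*sin(v)/Abs(sin(u)), sin(2*u)/(2*Abs(sin(u)))), and the second partials r_uu, r_uv, r_vv. Take dot products:
  L(u, v) = r_uu · N̂ = -5*sin(u)/Abs(sin(u)),
  M(u, v) = r_uv · N̂ = 0,
  N(u, v) = r_vv · N̂ = -5*sin(u)^3/Abs(sin(u)).
Evaluating at (u, v) = (3*pi/5, -2*pi/3):
  L = -5, M = 0, N = -25/8 - 5*sqrt(5)/8.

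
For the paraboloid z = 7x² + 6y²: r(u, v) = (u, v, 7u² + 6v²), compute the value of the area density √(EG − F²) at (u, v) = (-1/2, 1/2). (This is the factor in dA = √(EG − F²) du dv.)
√(EG − F²)|_{(-1/2, 1/2)} = sqrt(86)

E = 196*u^2 + 1, F = 168*u*v, G = 144*v^2 + 1, so EG − F² = 196*u^2 + 144*v^2 + 1. Taking the positive square root: √(EG − F²) = sqrt(196*u^2 + 144*v^2 + 1). At (u, v) = (-1/2, 1/2): sqrt(86).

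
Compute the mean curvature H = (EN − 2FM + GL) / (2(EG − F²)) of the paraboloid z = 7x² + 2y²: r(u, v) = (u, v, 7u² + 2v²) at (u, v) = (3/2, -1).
H = 1003*sqrt(458)/209764

With E = 196*u^2 + 1, F = 56*u*v, G = 16*v^2 + 1, L = 14/sqrt(196*u^2 + 16*v^2 + 1), M = 0, N = 4/sqrt(196*u^2 + 16*v^2 + 1), assemble
  H = (EN − 2FM + GL) / (2(EG − F²)) = (392*u^2 + 112*v^2 + 9)/(196*u^2 + 16*v^2 + 1)^(3/2).
At (u, v) = (3/2, -1): H = 1003*sqrt(458)/209764.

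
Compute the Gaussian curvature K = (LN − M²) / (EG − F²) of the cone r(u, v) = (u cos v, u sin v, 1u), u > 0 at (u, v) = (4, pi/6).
K = 0

Coefficients of the first fundamental form: E = 2, F = 0, G = u^2.
Coefficients of the second fundamental form: L = 0, M = 0, N = sqrt(2)*u^2/(2*Abs(u)).
Assemble K = (LN − M²)/(EG − F²) = 0. At (u, v) = (4, pi/6): K = 0.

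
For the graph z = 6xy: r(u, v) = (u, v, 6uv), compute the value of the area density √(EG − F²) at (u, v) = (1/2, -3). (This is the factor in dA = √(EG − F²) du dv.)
√(EG − F²)|_{(1/2, -3)} = sqrt(334)

E = 36*v^2 + 1, F = 36*u*v, G = 36*u^2 + 1, so EG − F² = 36*u^2 + 36*v^2 + 1. Taking the positive square root: √(EG − F²) = sqrt(36*u^2 + 36*v^2 + 1). At (u, v) = (1/2, -3): sqrt(334).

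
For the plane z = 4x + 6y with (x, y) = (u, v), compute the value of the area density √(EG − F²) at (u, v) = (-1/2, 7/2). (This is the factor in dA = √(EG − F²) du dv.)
√(EG − F²)|_{(-1/2, 7/2)} = sqrt(53)

E = 17, F = 24, G = 37, so EG − F² = 53. Taking the positive square root: √(EG − F²) = sqrt(53). At (u, v) = (-1/2, 7/2): sqrt(53).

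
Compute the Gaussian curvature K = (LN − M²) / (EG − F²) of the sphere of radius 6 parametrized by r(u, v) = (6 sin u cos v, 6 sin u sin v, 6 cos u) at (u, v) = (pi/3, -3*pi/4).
K = 1/36

Coefficients of the first fundamental form: E = 36, F = 0, G = 36*sin(u)^2.
Coefficients of the second fundamental form: L = -6*sin(u)/Abs(sin(u)), M = 0, N = -6*sin(u)^3/Abs(sin(u)).
Assemble K = (LN − M²)/(EG − F²) = 1/36. At (u, v) = (pi/3, -3*pi/4): K = 1/36.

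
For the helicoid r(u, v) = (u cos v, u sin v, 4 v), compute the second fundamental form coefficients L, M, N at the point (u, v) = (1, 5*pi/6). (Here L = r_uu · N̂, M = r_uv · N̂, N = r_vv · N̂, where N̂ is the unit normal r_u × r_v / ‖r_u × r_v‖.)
L = 0;  M = -4*sqrt(17)/17;  N = 0

Compute the unit normal N̂(u, v) = (4*sin(v)/sqrt(u^2 + 16), -4*cos(v)/sqrt(u^2 + 16), u/sqrt(u^2 + 16)), and the second partials r_uu, r_uv, r_vv. Take dot products:
  L(u, v) = r_uu · N̂ = 0,
  M(u, v) = r_uv · N̂ = -4/sqrt(u^2 + 16),
  N(u, v) = r_vv · N̂ = 0.
Evaluating at (u, v) = (1, 5*pi/6):
  L = 0, M = -4*sqrt(17)/17, N = 0.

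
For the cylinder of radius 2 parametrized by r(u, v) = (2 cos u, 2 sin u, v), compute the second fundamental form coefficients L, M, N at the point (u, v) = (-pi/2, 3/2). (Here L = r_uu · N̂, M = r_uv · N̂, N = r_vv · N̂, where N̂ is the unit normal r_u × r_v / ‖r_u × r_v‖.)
L = -2;  M = 0;  N = 0

Compute the unit normal N̂(u, v) = (cos(u), sin(u), 0), and the second partials r_uu, r_uv, r_vv. Take dot products:
  L(u, v) = r_uu · N̂ = -2,
  M(u, v) = r_uv · N̂ = 0,
  N(u, v) = r_vv · N̂ = 0.
Evaluating at (u, v) = (-pi/2, 3/2):
  L = -2, M = 0, N = 0.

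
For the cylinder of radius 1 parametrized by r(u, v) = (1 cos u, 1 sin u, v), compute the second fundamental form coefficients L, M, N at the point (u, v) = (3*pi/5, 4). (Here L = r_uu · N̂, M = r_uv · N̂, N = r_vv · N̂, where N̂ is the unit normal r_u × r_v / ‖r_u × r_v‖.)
L = -1;  M = 0;  N = 0

Compute the unit normal N̂(u, v) = (cos(u), sin(u), 0), and the second partials r_uu, r_uv, r_vv. Take dot products:
  L(u, v) = r_uu · N̂ = -1,
  M(u, v) = r_uv · N̂ = 0,
  N(u, v) = r_vv · N̂ = 0.
Evaluating at (u, v) = (3*pi/5, 4):
  L = -1, M = 0, N = 0.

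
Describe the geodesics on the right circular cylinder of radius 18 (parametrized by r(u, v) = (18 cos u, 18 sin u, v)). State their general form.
The cylinder is flat (K = 0) and locally isometric to the plane via the development (u, v) ↦ (18 u, v). Geodesics are the pre-images of straight lines: circles (v constant), vertical lines (u constant), and helices (v = c · u + d) for constants c, d.

A right cylinder has E = 18², F = 0, G = 1, so EG − F² = 18², and L = −18, M = N = 0, giving K = (LN − M²)/(EG − F²) = 0 everywhere. A flat surface is locally isometric to the Euclidean plane via the map (u, v) ↦ (18 u, v). Straight lines in the (x̃, ỹ) plane pull back to: (a) horizontal circles (v = const), (b) vertical generators (u = const), and (c) helices (18 u tan θ = v, i.e. v = c · u + d).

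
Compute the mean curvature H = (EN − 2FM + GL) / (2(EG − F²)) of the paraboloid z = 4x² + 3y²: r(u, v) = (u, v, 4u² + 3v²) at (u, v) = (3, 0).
H = 1735*sqrt(577)/332929

With E = 64*u^2 + 1, F = 48*u*v, G = 36*v^2 + 1, L = 8/sqrt(64*u^2 + 36*v^2 + 1), M = 0, N = 6/sqrt(64*u^2 + 36*v^2 + 1), assemble
  H = (EN − 2FM + GL) / (2(EG − F²)) = (192*u^2 + 144*v^2 + 7)/(64*u^2 + 36*v^2 + 1)^(3/2).
At (u, v) = (3, 0): H = 1735*sqrt(577)/332929.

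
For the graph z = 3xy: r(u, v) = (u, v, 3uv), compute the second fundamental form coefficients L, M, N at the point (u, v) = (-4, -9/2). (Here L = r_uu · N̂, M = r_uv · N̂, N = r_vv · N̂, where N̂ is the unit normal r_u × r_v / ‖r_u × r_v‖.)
L = 0;  M = 6*sqrt(1309)/1309;  N = 0

Compute the unit normal N̂(u, v) = (-3*v/sqrt(9*u^2 + 9*v^2 + 1), -3*u/sqrt(9*u^2 + 9*v^2 + 1), 1/sqrt(9*u^2 + 9*v^2 + 1)), and the second partials r_uu, r_uv, r_vv. Take dot products:
  L(u, v) = r_uu · N̂ = 0,
  M(u, v) = r_uv · N̂ = 3/sqrt(9*u^2 + 9*v^2 + 1),
  N(u, v) = r_vv · N̂ = 0.
Evaluating at (u, v) = (-4, -9/2):
  L = 0, M = 6*sqrt(1309)/1309, N = 0.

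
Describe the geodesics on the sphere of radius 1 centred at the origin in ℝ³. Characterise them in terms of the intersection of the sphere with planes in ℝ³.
Geodesics on the sphere of radius 1 are great circles — circles of radius 1 obtained as the intersection of the sphere with planes through the origin (the centre of the sphere).

A curve α(t) of nonzero constant speed on the sphere of radius 1 is a geodesic iff its acceleration α̈ is everywhere normal to the surface, i.e. parallel to the radial vector α(t). Then d/dt(α × α̇) = α̇ × α̇ + α × α̈ = 0, so α × α̇ is a constant vector n ≠ 0 and α(t) · n = 0 for all t: α lies in the plane through the origin with normal n. The intersection of that plane with the sphere is a circle of radius 1 (a great circle). Conversely, a great circle traversed at constant speed has centripetal acceleration pointing at the origin, hence normal to the sphere, so every great circle is a geodesic.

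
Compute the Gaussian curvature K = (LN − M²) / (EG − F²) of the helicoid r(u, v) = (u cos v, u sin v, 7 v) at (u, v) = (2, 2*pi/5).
K = -49/2809

Coefficients of the first fundamental form: E = 1, F = 0, G = u^2 + 49.
Coefficients of the second fundamental form: L = 0, M = -7/sqrt(u^2 + 49), N = 0.
Assemble K = (LN − M²)/(EG − F²) = -49/(u^2 + 49)^2. At (u, v) = (2, 2*pi/5): K = -49/2809.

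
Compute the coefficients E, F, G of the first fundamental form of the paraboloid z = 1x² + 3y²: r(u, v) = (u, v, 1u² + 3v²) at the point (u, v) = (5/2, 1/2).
E = 26;  F = 15;  G = 10

Partials: r_u = (1, 0, 2*u), r_v = (0, 1, 6*v). As functions of (u, v):
  E = r_u · r_u = 4*u^2 + 1,
  F = r_u · r_v = 12*u*v,
  G = r_v · r_v = 36*v^2 + 1.
Evaluating at (u, v) = (5/2, 1/2): E = 26, F = 15, G = 10.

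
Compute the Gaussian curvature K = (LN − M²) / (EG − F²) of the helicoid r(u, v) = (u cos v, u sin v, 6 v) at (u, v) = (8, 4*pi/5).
K = -9/2500

Coefficients of the first fundamental form: E = 1, F = 0, G = u^2 + 36.
Coefficients of the second fundamental form: L = 0, M = -6/sqrt(u^2 + 36), N = 0.
Assemble K = (LN − M²)/(EG − F²) = -36/(u^2 + 36)^2. At (u, v) = (8, 4*pi/5): K = -9/2500.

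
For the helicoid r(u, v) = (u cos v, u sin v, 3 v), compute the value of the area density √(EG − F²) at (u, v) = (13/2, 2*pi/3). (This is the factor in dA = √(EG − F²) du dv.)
√(EG − F²)|_{(13/2, 2*pi/3)} = sqrt(205)/2

E = 1, F = 0, G = u^2 + 9, so EG − F² = u^2 + 9. Taking the positive square root: √(EG − F²) = sqrt(u^2 + 9). At (u, v) = (13/2, 2*pi/3): sqrt(205)/2.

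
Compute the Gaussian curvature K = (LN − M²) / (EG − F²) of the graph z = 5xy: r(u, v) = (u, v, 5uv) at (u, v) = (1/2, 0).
K = -400/841

Coefficients of the first fundamental form: E = 25*v^2 + 1, F = 25*u*v, G = 25*u^2 + 1.
Coefficients of the second fundamental form: L = 0, M = 5/sqrt(25*u^2 + 25*v^2 + 1), N = 0.
Assemble K = (LN − M²)/(EG − F²) = -25/(625*u^4 + 1250*u^2*v^2 + 50*u^2 + 625*v^4 + 50*v^2 + 1). At (u, v) = (1/2, 0): K = -400/841.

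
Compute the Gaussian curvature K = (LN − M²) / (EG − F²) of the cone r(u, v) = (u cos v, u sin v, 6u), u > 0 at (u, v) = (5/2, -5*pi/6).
K = 0

Coefficients of the first fundamental form: E = 37, F = 0, G = u^2.
Coefficients of the second fundamental form: L = 0, M = 0, N = 6*sqrt(37)*u^2/(37*Abs(u)).
Assemble K = (LN − M²)/(EG − F²) = 0. At (u, v) = (5/2, -5*pi/6): K = 0.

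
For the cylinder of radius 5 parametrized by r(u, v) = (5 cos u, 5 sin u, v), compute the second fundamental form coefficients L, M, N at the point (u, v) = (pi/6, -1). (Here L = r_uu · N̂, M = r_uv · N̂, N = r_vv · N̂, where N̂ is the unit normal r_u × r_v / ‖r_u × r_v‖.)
L = -5;  M = 0;  N = 0

Compute the unit normal N̂(u, v) = (cos(u), sin(u), 0), and the second partials r_uu, r_uv, r_vv. Take dot products:
  L(u, v) = r_uu · N̂ = -5,
  M(u, v) = r_uv · N̂ = 0,
  N(u, v) = r_vv · N̂ = 0.
Evaluating at (u, v) = (pi/6, -1):
  L = -5, M = 0, N = 0.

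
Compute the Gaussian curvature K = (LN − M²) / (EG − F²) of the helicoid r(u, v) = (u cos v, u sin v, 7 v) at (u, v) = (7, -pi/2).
K = -1/196

Coefficients of the first fundamental form: E = 1, F = 0, G = u^2 + 49.
Coefficients of the second fundamental form: L = 0, M = -7/sqrt(u^2 + 49), N = 0.
Assemble K = (LN − M²)/(EG − F²) = -49/(u^2 + 49)^2. At (u, v) = (7, -pi/2): K = -1/196.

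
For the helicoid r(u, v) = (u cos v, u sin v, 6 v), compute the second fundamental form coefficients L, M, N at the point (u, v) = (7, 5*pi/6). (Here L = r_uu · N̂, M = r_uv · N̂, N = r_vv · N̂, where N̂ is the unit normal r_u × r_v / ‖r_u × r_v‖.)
L = 0;  M = -6*sqrt(85)/85;  N = 0

Compute the unit normal N̂(u, v) = (6*sin(v)/sqrt(u^2 + 36), -6*cos(v)/sqrt(u^2 + 36), u/sqrt(u^2 + 36)), and the second partials r_uu, r_uv, r_vv. Take dot products:
  L(u, v) = r_uu · N̂ = 0,
  M(u, v) = r_uv · N̂ = -6/sqrt(u^2 + 36),
  N(u, v) = r_vv · N̂ = 0.
Evaluating at (u, v) = (7, 5*pi/6):
  L = 0, M = -6*sqrt(85)/85, N = 0.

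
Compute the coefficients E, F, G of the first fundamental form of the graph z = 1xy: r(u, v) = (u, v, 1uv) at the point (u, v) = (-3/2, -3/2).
E = 13/4;  F = 9/4;  G = 13/4

Partials: r_u = (1, 0, v), r_v = (0, 1, u). As functions of (u, v):
  E = r_u · r_u = v^2 + 1,
  F = r_u · r_v = u*v,
  G = r_v · r_v = u^2 + 1.
Evaluating at (u, v) = (-3/2, -3/2): E = 13/4, F = 9/4, G = 13/4.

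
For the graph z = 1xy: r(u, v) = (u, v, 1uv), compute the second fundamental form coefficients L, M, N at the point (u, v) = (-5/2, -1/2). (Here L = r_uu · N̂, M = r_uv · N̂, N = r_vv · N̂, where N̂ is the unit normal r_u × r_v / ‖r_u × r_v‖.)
L = 0;  M = sqrt(30)/15;  N = 0

Compute the unit normal N̂(u, v) = (-v/sqrt(u^2 + v^2 + 1), -u/sqrt(u^2 + v^2 + 1), 1/sqrt(u^2 + v^2 + 1)), and the second partials r_uu, r_uv, r_vv. Take dot products:
  L(u, v) = r_uu · N̂ = 0,
  M(u, v) = r_uv · N̂ = 1/sqrt(u^2 + v^2 + 1),
  N(u, v) = r_vv · N̂ = 0.
Evaluating at (u, v) = (-5/2, -1/2):
  L = 0, M = sqrt(30)/15, N = 0.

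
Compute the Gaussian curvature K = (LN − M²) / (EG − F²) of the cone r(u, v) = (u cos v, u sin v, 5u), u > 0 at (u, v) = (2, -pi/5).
K = 0

Coefficients of the first fundamental form: E = 26, F = 0, G = u^2.
Coefficients of the second fundamental form: L = 0, M = 0, N = 5*sqrt(26)*u^2/(26*Abs(u)).
Assemble K = (LN − M²)/(EG − F²) = 0. At (u, v) = (2, -pi/5): K = 0.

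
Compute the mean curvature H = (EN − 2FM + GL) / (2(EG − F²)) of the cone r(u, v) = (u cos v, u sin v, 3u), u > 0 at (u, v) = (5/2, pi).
H = 3*sqrt(10)/50

With E = 10, F = 0, G = u^2, L = 0, M = 0, N = 3*sqrt(10)*u^2/(10*Abs(u)), assemble
  H = (EN − 2FM + GL) / (2(EG − F²)) = 3*sqrt(10)/(20*Abs(u)).
At (u, v) = (5/2, pi): H = 3*sqrt(10)/50.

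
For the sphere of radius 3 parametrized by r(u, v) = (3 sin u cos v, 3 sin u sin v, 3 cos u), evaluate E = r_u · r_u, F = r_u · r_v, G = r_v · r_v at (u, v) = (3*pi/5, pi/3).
E = 9;  F = 0;  G = 9*sqrt(5)/8 + 45/8

Partials: r_u = (3*cos(u)*cos(v), 3*sin(v)*cos(u), -3*sin(u)), r_v = (-3*sin(u)*sin(v), 3*sin(u)*cos(v), 0). As functions of (u, v):
  E = r_u · r_u = 9,
  F = r_u · r_v = 0,
  G = r_v · r_v = 9*sin(u)^2.
Evaluating at (u, v) = (3*pi/5, pi/3): E = 9, F = 0, G = 9*sqrt(5)/8 + 45/8.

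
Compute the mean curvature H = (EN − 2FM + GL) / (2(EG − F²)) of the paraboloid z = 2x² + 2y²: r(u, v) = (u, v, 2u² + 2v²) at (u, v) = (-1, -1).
H = 68*sqrt(33)/1089

With E = 16*u^2 + 1, F = 16*u*v, G = 16*v^2 + 1, L = 4/sqrt(16*u^2 + 16*v^2 + 1), M = 0, N = 4/sqrt(16*u^2 + 16*v^2 + 1), assemble
  H = (EN − 2FM + GL) / (2(EG − F²)) = 4*(8*u^2 + 8*v^2 + 1)/(16*u^2 + 16*v^2 + 1)^(3/2).
At (u, v) = (-1, -1): H = 68*sqrt(33)/1089.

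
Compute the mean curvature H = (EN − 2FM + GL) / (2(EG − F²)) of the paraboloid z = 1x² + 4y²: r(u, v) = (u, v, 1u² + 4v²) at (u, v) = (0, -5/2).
H = 405*sqrt(401)/160801

With E = 4*u^2 + 1, F = 16*u*v, G = 64*v^2 + 1, L = 2/sqrt(4*u^2 + 64*v^2 + 1), M = 0, N = 8/sqrt(4*u^2 + 64*v^2 + 1), assemble
  H = (EN − 2FM + GL) / (2(EG − F²)) = (16*u^2 + 64*v^2 + 5)/(4*u^2 + 64*v^2 + 1)^(3/2).
At (u, v) = (0, -5/2): H = 405*sqrt(401)/160801.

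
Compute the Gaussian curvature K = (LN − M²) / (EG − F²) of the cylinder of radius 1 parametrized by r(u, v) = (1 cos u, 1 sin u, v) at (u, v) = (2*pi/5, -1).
K = 0

Coefficients of the first fundamental form: E = 1, F = 0, G = 1.
Coefficients of the second fundamental form: L = -1, M = 0, N = 0.
Assemble K = (LN − M²)/(EG − F²) = 0. At (u, v) = (2*pi/5, -1): K = 0.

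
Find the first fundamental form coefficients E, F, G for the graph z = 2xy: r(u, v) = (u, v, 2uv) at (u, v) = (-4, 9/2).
E = 82;  F = -72;  G = 65

Partials: r_u = (1, 0, 2*v), r_v = (0, 1, 2*u). As functions of (u, v):
  E = r_u · r_u = 4*v^2 + 1,
  F = r_u · r_v = 4*u*v,
  G = r_v · r_v = 4*u^2 + 1.
Evaluating at (u, v) = (-4, 9/2): E = 82, F = -72, G = 65.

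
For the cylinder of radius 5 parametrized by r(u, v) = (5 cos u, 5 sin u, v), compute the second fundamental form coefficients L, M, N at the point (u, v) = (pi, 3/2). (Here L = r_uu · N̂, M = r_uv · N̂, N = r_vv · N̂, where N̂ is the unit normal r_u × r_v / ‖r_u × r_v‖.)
L = -5;  M = 0;  N = 0

Compute the unit normal N̂(u, v) = (cos(u), sin(u), 0), and the second partials r_uu, r_uv, r_vv. Take dot products:
  L(u, v) = r_uu · N̂ = -5,
  M(u, v) = r_uv · N̂ = 0,
  N(u, v) = r_vv · N̂ = 0.
Evaluating at (u, v) = (pi, 3/2):
  L = -5, M = 0, N = 0.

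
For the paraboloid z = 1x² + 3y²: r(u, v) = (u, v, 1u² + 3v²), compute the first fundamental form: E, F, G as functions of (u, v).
E = 4*u^2 + 1;  F = 12*u*v;  G = 36*v^2 + 1

Compute partials: r_u = (1, 0, 2*u), r_v = (0, 1, 6*v). Then
  E = r_u · r_u = 4*u^2 + 1,
  F = r_u · r_v = 12*u*v,
  G = r_v · r_v = 36*v^2 + 1.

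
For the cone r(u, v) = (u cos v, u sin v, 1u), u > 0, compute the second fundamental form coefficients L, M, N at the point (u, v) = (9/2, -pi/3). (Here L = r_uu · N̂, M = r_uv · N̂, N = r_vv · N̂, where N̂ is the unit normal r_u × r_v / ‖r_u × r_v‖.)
L = 0;  M = 0;  N = 9*sqrt(2)/4

Compute the unit normal N̂(u, v) = (-sqrt(2)*u*cos(v)/(2*Abs(u)), -sqrt(2)*u*sin(v)/(2*Abs(u)), sqrt(2)*u/(2*Abs(u))), and the second partials r_uu, r_uv, r_vv. Take dot products:
  L(u, v) = r_uu · N̂ = 0,
  M(u, v) = r_uv · N̂ = 0,
  N(u, v) = r_vv · N̂ = sqrt(2)*u^2/(2*Abs(u)).
Evaluating at (u, v) = (9/2, -pi/3):
  L = 0, M = 0, N = 9*sqrt(2)/4.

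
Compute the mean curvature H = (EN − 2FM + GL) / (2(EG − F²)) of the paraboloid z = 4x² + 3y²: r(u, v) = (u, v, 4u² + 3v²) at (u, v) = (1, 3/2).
H = 523*sqrt(146)/21316

With E = 64*u^2 + 1, F = 48*u*v, G = 36*v^2 + 1, L = 8/sqrt(64*u^2 + 36*v^2 + 1), M = 0, N = 6/sqrt(64*u^2 + 36*v^2 + 1), assemble
  H = (EN − 2FM + GL) / (2(EG − F²)) = (192*u^2 + 144*v^2 + 7)/(64*u^2 + 36*v^2 + 1)^(3/2).
At (u, v) = (1, 3/2): H = 523*sqrt(146)/21316.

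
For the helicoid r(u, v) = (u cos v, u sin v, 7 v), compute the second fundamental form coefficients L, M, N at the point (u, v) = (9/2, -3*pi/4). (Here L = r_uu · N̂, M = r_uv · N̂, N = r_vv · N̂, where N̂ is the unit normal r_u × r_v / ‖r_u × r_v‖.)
L = 0;  M = -14*sqrt(277)/277;  N = 0

Compute the unit normal N̂(u, v) = (7*sin(v)/sqrt(u^2 + 49), -7*cos(v)/sqrt(u^2 + 49), u/sqrt(u^2 + 49)), and the second partials r_uu, r_uv, r_vv. Take dot products:
  L(u, v) = r_uu · N̂ = 0,
  M(u, v) = r_uv · N̂ = -7/sqrt(u^2 + 49),
  N(u, v) = r_vv · N̂ = 0.
Evaluating at (u, v) = (9/2, -3*pi/4):
  L = 0, M = -14*sqrt(277)/277, N = 0.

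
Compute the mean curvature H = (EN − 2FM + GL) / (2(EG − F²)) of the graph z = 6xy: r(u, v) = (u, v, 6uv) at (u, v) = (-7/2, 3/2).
H = 1134*sqrt(523)/273529

With E = 36*v^2 + 1, F = 36*u*v, G = 36*u^2 + 1, L = 0, M = 6/sqrt(36*u^2 + 36*v^2 + 1), N = 0, assemble
  H = (EN − 2FM + GL) / (2(EG − F²)) = -216*u*v/(36*u^2 + 36*v^2 + 1)^(3/2).
At (u, v) = (-7/2, 3/2): H = 1134*sqrt(523)/273529.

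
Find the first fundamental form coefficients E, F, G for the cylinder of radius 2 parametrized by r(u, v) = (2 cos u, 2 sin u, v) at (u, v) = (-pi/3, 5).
E = 4;  F = 0;  G = 1

Partials: r_u = (-2*sin(u), 2*cos(u), 0), r_v = (0, 0, 1). As functions of (u, v):
  E = r_u · r_u = 4,
  F = r_u · r_v = 0,
  G = r_v · r_v = 1.
Evaluating at (u, v) = (-pi/3, 5): E = 4, F = 0, G = 1.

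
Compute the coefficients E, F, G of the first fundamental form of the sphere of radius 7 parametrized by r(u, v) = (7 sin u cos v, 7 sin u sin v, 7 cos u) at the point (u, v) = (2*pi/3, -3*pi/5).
E = 49;  F = 0;  G = 147/4

Partials: r_u = (7*cos(u)*cos(v), 7*sin(v)*cos(u), -7*sin(u)), r_v = (-7*sin(u)*sin(v), 7*sin(u)*cos(v), 0). As functions of (u, v):
  E = r_u · r_u = 49,
  F = r_u · r_v = 0,
  G = r_v · r_v = 49*sin(u)^2.
Evaluating at (u, v) = (2*pi/3, -3*pi/5): E = 49, F = 0, G = 147/4.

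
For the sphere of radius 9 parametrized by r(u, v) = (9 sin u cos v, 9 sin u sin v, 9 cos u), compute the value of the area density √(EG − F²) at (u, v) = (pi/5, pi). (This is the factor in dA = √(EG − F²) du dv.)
√(EG − F²)|_{(pi/5, pi)} = 81*sqrt(10 - 2*sqrt(5))/4

E = 81, F = 0, G = 81*sin(u)^2, so EG − F² = 6561*sin(u)^2. Taking the positive square root: √(EG − F²) = 81*Abs(sin(u)). At (u, v) = (pi/5, pi): 81*sqrt(10 - 2*sqrt(5))/4.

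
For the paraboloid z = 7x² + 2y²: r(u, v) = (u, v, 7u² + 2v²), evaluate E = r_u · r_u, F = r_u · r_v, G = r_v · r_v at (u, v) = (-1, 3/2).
E = 197;  F = -84;  G = 37

Partials: r_u = (1, 0, 14*u), r_v = (0, 1, 4*v). As functions of (u, v):
  E = r_u · r_u = 196*u^2 + 1,
  F = r_u · r_v = 56*u*v,
  G = r_v · r_v = 16*v^2 + 1.
Evaluating at (u, v) = (-1, 3/2): E = 197, F = -84, G = 37.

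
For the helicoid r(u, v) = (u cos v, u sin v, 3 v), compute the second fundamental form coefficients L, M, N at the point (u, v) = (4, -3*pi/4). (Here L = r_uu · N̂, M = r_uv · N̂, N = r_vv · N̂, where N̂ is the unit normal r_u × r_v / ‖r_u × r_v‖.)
L = 0;  M = -3/5;  N = 0

Compute the unit normal N̂(u, v) = (3*sin(v)/sqrt(u^2 + 9), -3*cos(v)/sqrt(u^2 + 9), u/sqrt(u^2 + 9)), and the second partials r_uu, r_uv, r_vv. Take dot products:
  L(u, v) = r_uu · N̂ = 0,
  M(u, v) = r_uv · N̂ = -3/sqrt(u^2 + 9),
  N(u, v) = r_vv · N̂ = 0.
Evaluating at (u, v) = (4, -3*pi/4):
  L = 0, M = -3/5, N = 0.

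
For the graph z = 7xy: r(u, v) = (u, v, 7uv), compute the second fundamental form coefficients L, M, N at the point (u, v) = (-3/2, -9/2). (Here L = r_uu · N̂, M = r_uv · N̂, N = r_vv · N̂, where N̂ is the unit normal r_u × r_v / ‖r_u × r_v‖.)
L = 0;  M = 7*sqrt(4414)/2207;  N = 0

Compute the unit normal N̂(u, v) = (-7*v/sqrt(49*u^2 + 49*v^2 + 1), -7*u/sqrt(49*u^2 + 49*v^2 + 1), 1/sqrt(49*u^2 + 49*v^2 + 1)), and the second partials r_uu, r_uv, r_vv. Take dot products:
  L(u, v) = r_uu · N̂ = 0,
  M(u, v) = r_uv · N̂ = 7/sqrt(49*u^2 + 49*v^2 + 1),
  N(u, v) = r_vv · N̂ = 0.
Evaluating at (u, v) = (-3/2, -9/2):
  L = 0, M = 7*sqrt(4414)/2207, N = 0.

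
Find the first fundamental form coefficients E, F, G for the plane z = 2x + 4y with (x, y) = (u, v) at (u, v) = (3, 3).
E = 5;  F = 8;  G = 17

Partials: r_u = (1, 0, 2), r_v = (0, 1, 4). As functions of (u, v):
  E = r_u · r_u = 5,
  F = r_u · r_v = 8,
  G = r_v · r_v = 17.
Evaluating at (u, v) = (3, 3): E = 5, F = 8, G = 17.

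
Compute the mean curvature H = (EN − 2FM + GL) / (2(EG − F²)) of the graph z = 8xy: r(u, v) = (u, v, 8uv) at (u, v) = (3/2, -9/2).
H = 3456*sqrt(1441)/2076481

With E = 64*v^2 + 1, F = 64*u*v, G = 64*u^2 + 1, L = 0, M = 8/sqrt(64*u^2 + 64*v^2 + 1), N = 0, assemble
  H = (EN − 2FM + GL) / (2(EG − F²)) = -512*u*v/(64*u^2 + 64*v^2 + 1)^(3/2).
At (u, v) = (3/2, -9/2): H = 3456*sqrt(1441)/2076481.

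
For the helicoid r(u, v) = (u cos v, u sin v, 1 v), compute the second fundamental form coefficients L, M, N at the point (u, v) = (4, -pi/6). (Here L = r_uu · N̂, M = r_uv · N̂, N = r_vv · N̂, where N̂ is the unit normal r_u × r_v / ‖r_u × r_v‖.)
L = 0;  M = -sqrt(17)/17;  N = 0

Compute the unit normal N̂(u, v) = (sin(v)/sqrt(u^2 + 1), -cos(v)/sqrt(u^2 + 1), u/sqrt(u^2 + 1)), and the second partials r_uu, r_uv, r_vv. Take dot products:
  L(u, v) = r_uu · N̂ = 0,
  M(u, v) = r_uv · N̂ = -1/sqrt(u^2 + 1),
  N(u, v) = r_vv · N̂ = 0.
Evaluating at (u, v) = (4, -pi/6):
  L = 0, M = -sqrt(17)/17, N = 0.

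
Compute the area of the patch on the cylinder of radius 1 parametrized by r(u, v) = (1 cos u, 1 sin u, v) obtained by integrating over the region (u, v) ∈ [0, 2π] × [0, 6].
Area = 12*pi

Area = ∫∫ √(EG − F²) du dv with √(EG − F²) = 1. Integrating over [0, 2π] × [0, 6] gives 12*pi.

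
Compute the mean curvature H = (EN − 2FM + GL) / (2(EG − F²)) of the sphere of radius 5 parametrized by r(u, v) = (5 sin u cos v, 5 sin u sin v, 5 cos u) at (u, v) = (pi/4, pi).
H = -1/5

With E = 25, F = 0, G = 25*sin(u)^2, L = -5*sin(u)/Abs(sin(u)), M = 0, N = -5*sin(u)^3/Abs(sin(u)), assemble
  H = (EN − 2FM + GL) / (2(EG − F²)) = -sin(u)/(5*Abs(sin(u))).
At (u, v) = (pi/4, pi): H = -1/5.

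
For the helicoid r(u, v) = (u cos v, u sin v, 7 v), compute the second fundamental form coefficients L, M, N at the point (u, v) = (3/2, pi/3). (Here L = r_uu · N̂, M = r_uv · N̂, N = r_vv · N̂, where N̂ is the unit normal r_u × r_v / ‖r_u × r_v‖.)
L = 0;  M = -14*sqrt(205)/205;  N = 0

Compute the unit normal N̂(u, v) = (7*sin(v)/sqrt(u^2 + 49), -7*cos(v)/sqrt(u^2 + 49), u/sqrt(u^2 + 49)), and the second partials r_uu, r_uv, r_vv. Take dot products:
  L(u, v) = r_uu · N̂ = 0,
  M(u, v) = r_uv · N̂ = -7/sqrt(u^2 + 49),
  N(u, v) = r_vv · N̂ = 0.
Evaluating at (u, v) = (3/2, pi/3):
  L = 0, M = -14*sqrt(205)/205, N = 0.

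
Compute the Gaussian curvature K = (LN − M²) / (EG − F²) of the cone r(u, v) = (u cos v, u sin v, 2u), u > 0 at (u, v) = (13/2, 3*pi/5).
K = 0

Coefficients of the first fundamental form: E = 5, F = 0, G = u^2.
Coefficients of the second fundamental form: L = 0, M = 0, N = 2*sqrt(5)*u^2/(5*Abs(u)).
Assemble K = (LN − M²)/(EG − F²) = 0. At (u, v) = (13/2, 3*pi/5): K = 0.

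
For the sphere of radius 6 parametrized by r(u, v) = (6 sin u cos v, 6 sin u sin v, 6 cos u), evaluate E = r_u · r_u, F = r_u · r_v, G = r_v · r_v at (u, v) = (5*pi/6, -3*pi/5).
E = 36;  F = 0;  G = 9

Partials: r_u = (6*cos(u)*cos(v), 6*sin(v)*cos(u), -6*sin(u)), r_v = (-6*sin(u)*sin(v), 6*sin(u)*cos(v), 0). As functions of (u, v):
  E = r_u · r_u = 36,
  F = r_u · r_v = 0,
  G = r_v · r_v = 36*sin(u)^2.
Evaluating at (u, v) = (5*pi/6, -3*pi/5): E = 36, F = 0, G = 9.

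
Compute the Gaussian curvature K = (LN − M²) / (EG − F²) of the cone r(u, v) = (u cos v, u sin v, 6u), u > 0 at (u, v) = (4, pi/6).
K = 0

Coefficients of the first fundamental form: E = 37, F = 0, G = u^2.
Coefficients of the second fundamental form: L = 0, M = 0, N = 6*sqrt(37)*u^2/(37*Abs(u)).
Assemble K = (LN − M²)/(EG − F²) = 0. At (u, v) = (4, pi/6): K = 0.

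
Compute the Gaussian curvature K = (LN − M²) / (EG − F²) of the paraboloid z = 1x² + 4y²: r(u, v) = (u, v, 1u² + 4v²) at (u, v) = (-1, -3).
K = 16/337561

Coefficients of the first fundamental form: E = 4*u^2 + 1, F = 16*u*v, G = 64*v^2 + 1.
Coefficients of the second fundamental form: L = 2/sqrt(4*u^2 + 64*v^2 + 1), M = 0, N = 8/sqrt(4*u^2 + 64*v^2 + 1).
Assemble K = (LN − M²)/(EG − F²) = 16/(16*u^4 + 512*u^2*v^2 + 8*u^2 + 4096*v^4 + 128*v^2 + 1). At (u, v) = (-1, -3): K = 16/337561.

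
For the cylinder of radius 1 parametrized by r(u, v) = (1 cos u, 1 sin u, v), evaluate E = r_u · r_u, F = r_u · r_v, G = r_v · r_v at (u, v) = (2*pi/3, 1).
E = 1;  F = 0;  G = 1

Partials: r_u = (-sin(u), cos(u), 0), r_v = (0, 0, 1). As functions of (u, v):
  E = r_u · r_u = 1,
  F = r_u · r_v = 0,
  G = r_v · r_v = 1.
Evaluating at (u, v) = (2*pi/3, 1): E = 1, F = 0, G = 1.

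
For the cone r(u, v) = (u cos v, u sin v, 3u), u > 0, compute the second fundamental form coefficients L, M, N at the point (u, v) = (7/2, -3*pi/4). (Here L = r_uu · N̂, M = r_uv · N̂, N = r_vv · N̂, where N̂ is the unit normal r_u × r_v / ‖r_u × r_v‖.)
L = 0;  M = 0;  N = 21*sqrt(10)/20

Compute the unit normal N̂(u, v) = (-3*sqrt(10)*u*cos(v)/(10*Abs(u)), -3*sqrt(10)*u*sin(v)/(10*Abs(u)), sqrt(10)*u/(10*Abs(u))), and the second partials r_uu, r_uv, r_vv. Take dot products:
  L(u, v) = r_uu · N̂ = 0,
  M(u, v) = r_uv · N̂ = 0,
  N(u, v) = r_vv · N̂ = 3*sqrt(10)*u^2/(10*Abs(u)).
Evaluating at (u, v) = (7/2, -3*pi/4):
  L = 0, M = 0, N = 21*sqrt(10)/20.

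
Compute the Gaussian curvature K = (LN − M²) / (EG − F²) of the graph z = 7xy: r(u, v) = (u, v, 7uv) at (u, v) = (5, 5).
K = -49/6007401

Coefficients of the first fundamental form: E = 49*v^2 + 1, F = 49*u*v, G = 49*u^2 + 1.
Coefficients of the second fundamental form: L = 0, M = 7/sqrt(49*u^2 + 49*v^2 + 1), N = 0.
Assemble K = (LN − M²)/(EG − F²) = -49/(2401*u^4 + 4802*u^2*v^2 + 98*u^2 + 2401*v^4 + 98*v^2 + 1). At (u, v) = (5, 5): K = -49/6007401.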